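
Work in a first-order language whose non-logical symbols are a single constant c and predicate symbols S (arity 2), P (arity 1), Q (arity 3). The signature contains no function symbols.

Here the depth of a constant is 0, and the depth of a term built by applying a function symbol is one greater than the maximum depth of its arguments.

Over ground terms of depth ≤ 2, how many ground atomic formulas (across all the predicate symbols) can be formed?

3

First count ground terms of depth ≤ 2.
With no function symbols every ground term is a constant, so there is exactly 1 ground term at every depth bound.
N_0 = 1
N_1 = 1
N_2 = 1
Explicitly: c.
So |H| = 1.
For each predicate symbol, the number of ground atoms is |H| raised to its arity; summing:
  S: 1^2 = 1;  P: 1;  Q: 1^3 = 1
Total ground atoms: 1 + 1 + 1 = 3.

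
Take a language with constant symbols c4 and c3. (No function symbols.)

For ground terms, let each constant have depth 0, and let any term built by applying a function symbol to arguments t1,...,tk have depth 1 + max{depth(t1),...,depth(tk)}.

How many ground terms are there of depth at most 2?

2

With no function symbols every ground term is a constant, so there are exactly 2 ground terms at every depth bound.
N_0 = 2
N_1 = 2
N_2 = 2
Explicitly: c4, c3.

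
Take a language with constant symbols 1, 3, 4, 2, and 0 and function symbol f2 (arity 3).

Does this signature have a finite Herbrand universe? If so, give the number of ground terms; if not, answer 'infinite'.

The signature has at least one function symbol (f2, arity 3) and at least one constant (1).
Iterating f2 gives infinitely many distinct ground terms: 1, f2(1, 1, 1), f2(f2(1, 1, 1), f2(1, 1, 1), f2(1, 1, 1)), ...
So the Herbrand universe is infinite.

infinite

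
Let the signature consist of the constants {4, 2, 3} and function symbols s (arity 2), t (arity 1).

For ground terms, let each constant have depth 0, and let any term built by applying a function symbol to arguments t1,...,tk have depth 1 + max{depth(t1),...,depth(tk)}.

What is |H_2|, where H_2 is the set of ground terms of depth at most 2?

243

Write N_k for the number of ground terms of depth ≤ k. A term of depth ≤ k is either a constant or a function symbol applied to arguments of depth ≤ k−1, so N_k = 3 + N_{k-1}^2 + N_{k-1}.
N_0 = 3
N_1 = 3 + 3^2 + 3 = 15
N_2 = 3 + 15^2 + 15 = 243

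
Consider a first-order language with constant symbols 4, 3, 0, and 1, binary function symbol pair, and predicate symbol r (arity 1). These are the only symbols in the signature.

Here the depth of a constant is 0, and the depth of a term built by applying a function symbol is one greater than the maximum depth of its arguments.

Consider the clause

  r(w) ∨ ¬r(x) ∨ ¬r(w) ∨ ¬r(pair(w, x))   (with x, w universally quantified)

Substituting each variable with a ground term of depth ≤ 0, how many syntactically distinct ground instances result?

Ground terms of depth ≤ 0:
  Let N_k = |{terms of depth ≤ k}|. Then N_0 = 4 and N_k = 4 + N_{k-1}^2 for k ≥ 1 (one summand per function symbol, arity giving the exponent).
  N_0 = 4
  Explicitly: 4, 3, 0, 1.
So there are 4 ground terms available for substitution.
The clause has 2 distinct variables (x, w), each appearing in the body. In the free term algebra distinct substitutions yield syntactically distinct ground instances.
Number of ground instances = 4^2 = 16.

16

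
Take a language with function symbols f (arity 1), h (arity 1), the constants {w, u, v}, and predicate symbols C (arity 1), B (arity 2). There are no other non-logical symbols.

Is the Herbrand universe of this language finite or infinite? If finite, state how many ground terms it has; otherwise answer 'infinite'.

infinite

The signature has at least one function symbol (f, arity 1) and at least one constant (w).
Iterating f gives infinitely many distinct ground terms: w, f(w), f(f(w)), ...
So the Herbrand universe is infinite.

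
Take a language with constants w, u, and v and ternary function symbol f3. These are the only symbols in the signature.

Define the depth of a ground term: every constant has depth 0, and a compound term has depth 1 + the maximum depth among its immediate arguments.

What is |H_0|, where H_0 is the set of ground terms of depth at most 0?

Let N_k count ground terms of depth at most k. Each non-constant term of depth ≤ k is some function symbol applied to depth-≤(k−1) arguments, giving N_k = 3 + N_{k-1}^3.
N_0 = 3

3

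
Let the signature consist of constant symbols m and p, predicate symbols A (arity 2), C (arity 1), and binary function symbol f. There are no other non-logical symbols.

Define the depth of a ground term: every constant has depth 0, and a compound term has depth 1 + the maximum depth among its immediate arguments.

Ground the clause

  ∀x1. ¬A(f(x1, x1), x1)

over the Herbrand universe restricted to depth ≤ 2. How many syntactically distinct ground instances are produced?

38

Ground terms of depth ≤ 2:
  Write N_k for the number of ground terms of depth ≤ k. A term of depth ≤ k is either a constant or a function symbol applied to arguments of depth ≤ k−1, so N_k = 2 + N_{k-1}^2.
  N_0 = 2
  N_1 = 2 + 2^2 = 6
  N_2 = 2 + 6^2 = 38
So there are 38 ground terms available for substitution.
There is 1 variable to instantiate (x1),  occurring in at least one literal, so different choices give different ground instances.
Number of ground instances = 38.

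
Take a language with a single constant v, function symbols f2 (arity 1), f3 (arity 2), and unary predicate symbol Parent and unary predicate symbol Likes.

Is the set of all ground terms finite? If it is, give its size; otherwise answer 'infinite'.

The signature has at least one function symbol (f2, arity 1) and at least one constant (v).
Iterating f2 gives infinitely many distinct ground terms: v, f2(v), f2(f2(v)), ...
So the Herbrand universe is infinite.

infinite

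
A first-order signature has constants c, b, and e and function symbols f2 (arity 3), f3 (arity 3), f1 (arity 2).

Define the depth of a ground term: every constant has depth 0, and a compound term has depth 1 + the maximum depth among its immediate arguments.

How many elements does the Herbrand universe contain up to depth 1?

66

Write N_k for the number of ground terms of depth ≤ k. A term of depth ≤ k is either a constant or a function symbol applied to arguments of depth ≤ k−1, so N_k = 3 + N_{k-1}^3 + N_{k-1}^3 + N_{k-1}^2.
N_0 = 3
N_1 = 3 + 3^3 + 3^3 + 3^2 = 66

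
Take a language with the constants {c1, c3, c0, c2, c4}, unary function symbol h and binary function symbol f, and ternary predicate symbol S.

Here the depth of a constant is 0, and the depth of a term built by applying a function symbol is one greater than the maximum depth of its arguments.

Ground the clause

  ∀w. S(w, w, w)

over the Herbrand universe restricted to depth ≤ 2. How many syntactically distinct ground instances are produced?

Ground terms of depth ≤ 2:
  Let N_k count ground terms of depth at most k. Each non-constant term of depth ≤ k is some function symbol applied to depth-≤(k−1) arguments, giving N_k = 5 + N_{k-1} + N_{k-1}^2.
  N_0 = 5
  N_1 = 5 + 5 + 5^2 = 35
  N_2 = 5 + 35 + 35^2 = 1265
So there are 1265 ground terms available for substitution.
The body mentions the single quantified variable w; since ground terms form a free algebra, no two substitutions collapse to the same formula.
Number of ground instances = 1265.

1265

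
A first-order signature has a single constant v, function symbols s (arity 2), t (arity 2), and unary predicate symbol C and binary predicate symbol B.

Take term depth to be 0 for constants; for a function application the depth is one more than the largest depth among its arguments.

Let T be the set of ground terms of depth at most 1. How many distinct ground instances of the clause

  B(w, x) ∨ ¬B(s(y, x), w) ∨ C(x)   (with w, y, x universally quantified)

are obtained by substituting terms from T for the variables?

Ground terms of depth ≤ 1:
  Let N_k = |{terms of depth ≤ k}|. Then N_0 = 1 and N_k = 1 + N_{k-1}^2 + N_{k-1}^2 for k ≥ 1 (one summand per function symbol, arity giving the exponent).
  N_0 = 1
  N_1 = 1 + 1^2 + 1^2 = 3
So there are 3 ground terms available for substitution.
The clause has 3 distinct variables (w, y, x), each appearing in the body. In the free term algebra distinct substitutions yield syntactically distinct ground instances.
Number of ground instances = 3^3 = 27.

27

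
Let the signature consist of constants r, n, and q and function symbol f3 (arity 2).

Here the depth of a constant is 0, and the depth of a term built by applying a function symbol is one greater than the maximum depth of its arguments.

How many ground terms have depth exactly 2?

Let N_k count ground terms of depth at most k. Each non-constant term of depth ≤ k is some function symbol applied to depth-≤(k−1) arguments, giving N_k = 3 + N_{k-1}^2.
N_0 = 3
N_1 = 3 + 3^2 = 12
N_2 = 3 + 12^2 = 147
Terms of depth exactly 2: N_2 − N_1 = 147 − 12 = 135.

135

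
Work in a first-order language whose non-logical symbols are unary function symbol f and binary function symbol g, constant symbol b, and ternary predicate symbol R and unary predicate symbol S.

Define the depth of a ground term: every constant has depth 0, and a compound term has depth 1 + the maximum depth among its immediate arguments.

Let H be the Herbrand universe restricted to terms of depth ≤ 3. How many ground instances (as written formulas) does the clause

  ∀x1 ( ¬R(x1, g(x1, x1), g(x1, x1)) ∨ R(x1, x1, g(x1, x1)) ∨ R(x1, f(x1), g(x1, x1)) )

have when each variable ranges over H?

183

Ground terms of depth ≤ 3:
  Let N_k count ground terms of depth at most k. Each non-constant term of depth ≤ k is some function symbol applied to depth-≤(k−1) arguments, giving N_k = 1 + N_{k-1} + N_{k-1}^2.
  N_0 = 1
  N_1 = 1 + 1 + 1^2 = 3
  N_2 = 1 + 3 + 3^2 = 13
  N_3 = 1 + 13 + 13^2 = 183
So there are 183 ground terms available for substitution.
The clause has 1 distinct variable (x1), which appears in the body. In the free term algebra distinct substitutions yield syntactically distinct ground instances.
Number of ground instances = 183.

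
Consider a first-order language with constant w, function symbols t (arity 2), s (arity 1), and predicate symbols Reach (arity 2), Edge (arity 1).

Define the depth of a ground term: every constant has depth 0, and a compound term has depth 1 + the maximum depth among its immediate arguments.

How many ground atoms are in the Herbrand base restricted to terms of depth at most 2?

182

First count ground terms of depth ≤ 2.
Let N_k count ground terms of depth at most k. Each non-constant term of depth ≤ k is some function symbol applied to depth-≤(k−1) arguments, giving N_k = 1 + N_{k-1}^2 + N_{k-1}.
N_0 = 1
N_1 = 1 + 1^2 + 1 = 3
N_2 = 1 + 3^2 + 3 = 13
So |H| = 13.
Ground atoms are formed by filling each argument slot of a predicate with a term from H, so an r-ary predicate gives |H|^r atoms:
  Reach: 13^2 = 169;  Edge: 13
Total ground atoms: 169 + 13 = 182.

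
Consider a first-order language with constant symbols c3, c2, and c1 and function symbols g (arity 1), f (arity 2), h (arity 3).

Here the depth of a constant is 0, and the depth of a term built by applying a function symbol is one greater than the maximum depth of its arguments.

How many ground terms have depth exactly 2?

If N_k denotes the number of depth-≤k ground terms, the 3 constants give N_0 = 3, and each function symbol of arity r contributes N_{k-1}^r new terms at level k: N_k = 3 + N_{k-1} + N_{k-1}^2 + N_{k-1}^3.
N_0 = 3
N_1 = 3 + 3 + 3^2 + 3^3 = 42
N_2 = 3 + 42 + 42^2 + 42^3 = 75897
Terms of depth exactly 2: N_2 − N_1 = 75897 − 42 = 75855.

75855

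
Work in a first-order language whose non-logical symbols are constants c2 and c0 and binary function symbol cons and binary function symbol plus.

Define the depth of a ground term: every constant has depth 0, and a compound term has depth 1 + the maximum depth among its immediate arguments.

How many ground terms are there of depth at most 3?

Write N_k for the number of ground terms of depth ≤ k. A term of depth ≤ k is either a constant or a function symbol applied to arguments of depth ≤ k−1, so N_k = 2 + N_{k-1}^2 + N_{k-1}^2.
N_0 = 2
N_1 = 2 + 2^2 + 2^2 = 10
N_2 = 2 + 10^2 + 10^2 = 202
N_3 = 2 + 202^2 + 202^2 = 81610

81610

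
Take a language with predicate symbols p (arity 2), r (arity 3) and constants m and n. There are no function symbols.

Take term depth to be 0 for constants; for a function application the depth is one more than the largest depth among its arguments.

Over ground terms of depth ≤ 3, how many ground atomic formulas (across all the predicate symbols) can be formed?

12

First count ground terms of depth ≤ 3.
With no function symbols every ground term is a constant, so there are exactly 2 ground terms at every depth bound.
N_0 = 2
N_1 = 2
N_2 = 2
N_3 = 2
Explicitly: m, n.
So |H| = 2.
Ground atoms are formed by filling each argument slot of a predicate with a term from H, so an r-ary predicate gives |H|^r atoms:
  p: 2^2 = 4;  r: 2^3 = 8
Total ground atoms: 4 + 8 = 12.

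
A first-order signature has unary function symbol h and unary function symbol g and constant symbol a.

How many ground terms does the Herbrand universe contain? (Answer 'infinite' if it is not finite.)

The signature has at least one function symbol (h, arity 1) and at least one constant (a).
Iterating h gives infinitely many distinct ground terms: a, h(a), h(h(a)), ...
So the Herbrand universe is infinite.

infinite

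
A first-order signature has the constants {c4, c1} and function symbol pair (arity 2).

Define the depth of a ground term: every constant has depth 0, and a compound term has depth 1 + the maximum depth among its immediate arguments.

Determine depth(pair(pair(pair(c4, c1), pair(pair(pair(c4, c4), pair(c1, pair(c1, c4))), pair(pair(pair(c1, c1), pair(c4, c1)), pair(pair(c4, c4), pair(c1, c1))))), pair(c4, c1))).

6

depth(pair(c4, c1)) = 1 + max(0, 0) = 1
depth(pair(c4, c4)) = 1 + max(0, 0) = 1
depth(pair(c1, c4)) = 1 + max(0, 0) = 1
depth(pair(c1, pair(c1, c4))) = 1 + max(0, 1) = 2
depth(pair(pair(c4, c4), pair(c1, pair(c1, c4)))) = 1 + max(1, 2) = 3
depth(pair(c1, c1)) = 1 + max(0, 0) = 1
depth(pair(pair(c1, c1), pair(c4, c1))) = 1 + max(1, 1) = 2
depth(pair(pair(c4, c4), pair(c1, c1))) = 1 + max(1, 1) = 2
depth(pair(pair(pair(c1, c1), pair(c4, c1)), pair(pair(c4, c4), pair(c1, c1)))) = 1 + max(2, 2) = 3
depth(pair(pair(pair(c4, c4), pair(c1, pair(c1, c4))), pair(pair(pair(c1, c1), pair(c4, c1)), pair(pair(c4, c4), pair(c1, c1))))) = 1 + max(3, 3) = 4
depth(pair(pair(c4, c1), pair(pair(pair(c4, c4), pair(c1, pair(c1, c4))), pair(pair(pair(c1, c1), pair(c4, c1)), pair(pair(c4, c4), pair(c1, c1)))))) = 1 + max(1, 4) = 5
depth(pair(pair(pair(c4, c1), pair(pair(pair(c4, c4), pair(c1, pair(c1, c4))), pair(pair(pair(c1, c1), pair(c4, c1)), pair(pair(c4, c4), pair(c1, c1))))), pair(c4, c1))) = 1 + max(5, 1) = 6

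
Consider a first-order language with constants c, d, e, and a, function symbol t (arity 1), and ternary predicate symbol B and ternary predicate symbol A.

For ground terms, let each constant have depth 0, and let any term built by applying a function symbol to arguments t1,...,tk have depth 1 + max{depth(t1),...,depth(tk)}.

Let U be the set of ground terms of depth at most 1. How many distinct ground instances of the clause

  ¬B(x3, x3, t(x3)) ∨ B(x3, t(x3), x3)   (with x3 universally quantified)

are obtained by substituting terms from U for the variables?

Ground terms of depth ≤ 1:
  If N_k denotes the number of depth-≤k ground terms, the 4 constants give N_0 = 4, and each function symbol of arity r contributes N_{k-1}^r new terms at level k: N_k = 4 + N_{k-1}.
  N_0 = 4
  N_1 = 4 + 4 = 8
  Explicitly: c, d, e, a, t(c), t(d), t(e), t(a).
So there are 8 ground terms available for substitution.
The body mentions the single quantified variable x3; since ground terms form a free algebra, no two substitutions collapse to the same formula.
Number of ground instances = 8.

8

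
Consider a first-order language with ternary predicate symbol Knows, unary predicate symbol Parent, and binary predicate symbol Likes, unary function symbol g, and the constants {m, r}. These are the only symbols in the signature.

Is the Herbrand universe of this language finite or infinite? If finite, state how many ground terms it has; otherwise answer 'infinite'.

infinite

The signature has at least one function symbol (g, arity 1) and at least one constant (m).
Iterating g gives infinitely many distinct ground terms: m, g(m), g(g(m)), ...
So the Herbrand universe is infinite.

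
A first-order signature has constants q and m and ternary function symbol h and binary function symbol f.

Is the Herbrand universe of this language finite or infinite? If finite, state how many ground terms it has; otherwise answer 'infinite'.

The signature has at least one function symbol (h, arity 3) and at least one constant (q).
Iterating h gives infinitely many distinct ground terms: q, h(q, q, q), h(h(q, q, q), h(q, q, q), h(q, q, q)), ...
So the Herbrand universe is infinite.

infinite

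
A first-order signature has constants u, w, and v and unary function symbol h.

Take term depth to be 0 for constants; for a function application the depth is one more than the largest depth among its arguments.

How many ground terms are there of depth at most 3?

12

Write N_k for the number of ground terms of depth ≤ k. A term of depth ≤ k is either a constant or a function symbol applied to arguments of depth ≤ k−1, so N_k = 3 + N_{k-1}.
N_0 = 3
N_1 = 3 + 3 = 6
N_2 = 3 + 6 = 9
N_3 = 3 + 9 = 12
Explicitly: u, w, v, h(u), h(w), h(v), h(h(u)), h(h(w)), h(h(v)), h(h(h(u))), h(h(h(w))), h(h(h(v))).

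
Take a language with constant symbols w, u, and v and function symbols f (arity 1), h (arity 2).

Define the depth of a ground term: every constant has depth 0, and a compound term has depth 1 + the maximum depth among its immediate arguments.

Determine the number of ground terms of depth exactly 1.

Let N_k count ground terms of depth at most k. Each non-constant term of depth ≤ k is some function symbol applied to depth-≤(k−1) arguments, giving N_k = 3 + N_{k-1} + N_{k-1}^2.
N_0 = 3
N_1 = 3 + 3 + 3^2 = 15
Terms of depth exactly 1: N_1 − N_0 = 15 − 3 = 12.

12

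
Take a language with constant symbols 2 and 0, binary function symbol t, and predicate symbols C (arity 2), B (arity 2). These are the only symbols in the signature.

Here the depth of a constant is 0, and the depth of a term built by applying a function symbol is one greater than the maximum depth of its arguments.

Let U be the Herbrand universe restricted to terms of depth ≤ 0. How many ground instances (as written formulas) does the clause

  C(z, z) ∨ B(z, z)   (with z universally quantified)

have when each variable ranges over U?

Ground terms of depth ≤ 0:
  Write N_k for the number of ground terms of depth ≤ k. A term of depth ≤ k is either a constant or a function symbol applied to arguments of depth ≤ k−1, so N_k = 2 + N_{k-1}^2.
  N_0 = 2
So there are 2 ground terms available for substitution.
The body mentions the single quantified variable z; since ground terms form a free algebra, no two substitutions collapse to the same formula.
Number of ground instances = 2.

2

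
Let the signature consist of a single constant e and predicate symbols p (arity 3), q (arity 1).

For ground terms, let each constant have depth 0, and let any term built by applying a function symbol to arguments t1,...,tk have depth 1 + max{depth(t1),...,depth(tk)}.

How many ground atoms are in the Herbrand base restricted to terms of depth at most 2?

First count ground terms of depth ≤ 2.
With no function symbols every ground term is a constant, so there is exactly 1 ground term at every depth bound.
N_0 = 1
N_1 = 1
N_2 = 1
So |H| = 1.
A ground atom is a predicate applied to a tuple of terms from H, so the count is the sum over predicates of |H|^arity:
  p: 1^3 = 1;  q: 1
Total ground atoms: 1 + 1 = 2.

2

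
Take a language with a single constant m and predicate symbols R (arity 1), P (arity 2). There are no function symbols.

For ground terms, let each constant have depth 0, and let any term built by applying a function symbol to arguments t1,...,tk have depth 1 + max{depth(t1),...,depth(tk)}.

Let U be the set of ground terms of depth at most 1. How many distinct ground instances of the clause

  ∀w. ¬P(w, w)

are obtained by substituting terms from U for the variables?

1

Ground terms of depth ≤ 1:
  With no function symbols every ground term is a constant, so there is exactly 1 ground term at every depth bound.
  N_0 = 1
  N_1 = 1
So there is exactly 1 ground term available for substitution.
The body mentions the single quantified variable w; since ground terms form a free algebra, no two substitutions collapse to the same formula.
Number of ground instances = 1.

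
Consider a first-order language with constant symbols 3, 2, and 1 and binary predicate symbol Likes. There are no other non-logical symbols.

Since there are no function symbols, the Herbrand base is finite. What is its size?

9

With no function symbols, the Herbrand universe is just the 3 constants.
Ground atoms per predicate: Likes: 3^2 = 9.
Herbrand base size = 9 = 9.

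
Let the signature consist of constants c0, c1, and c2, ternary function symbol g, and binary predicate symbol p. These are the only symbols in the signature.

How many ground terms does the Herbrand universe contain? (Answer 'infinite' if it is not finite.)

infinite

The signature has at least one function symbol (g, arity 3) and at least one constant (c0).
Iterating g gives infinitely many distinct ground terms: c0, g(c0, c0, c0), g(g(c0, c0, c0), g(c0, c0, c0), g(c0, c0, c0)), ...
So the Herbrand universe is infinite.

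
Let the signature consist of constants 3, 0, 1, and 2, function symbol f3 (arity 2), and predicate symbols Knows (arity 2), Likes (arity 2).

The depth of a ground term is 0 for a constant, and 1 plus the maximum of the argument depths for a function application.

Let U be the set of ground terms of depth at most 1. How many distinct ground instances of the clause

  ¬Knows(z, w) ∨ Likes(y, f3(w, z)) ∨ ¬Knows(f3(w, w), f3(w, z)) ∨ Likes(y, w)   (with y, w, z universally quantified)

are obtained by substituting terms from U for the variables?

Ground terms of depth ≤ 1:
  Count level by level. With function symbols f3/2, the terms of depth ≤ k are the 4 constants together with each function applied to depth-≤(k−1) tuples, so N_k = 4 + N_{k-1}^2.
  N_0 = 4
  N_1 = 4 + 4^2 = 20
So there are 20 ground terms available for substitution.
Each of y, w, z ranges independently over the available ground terms, and distinct assignments produce distinct instances.
Number of ground instances = 20^3 = 8000.

8000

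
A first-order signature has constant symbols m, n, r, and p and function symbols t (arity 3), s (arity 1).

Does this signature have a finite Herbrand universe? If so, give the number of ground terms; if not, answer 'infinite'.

The signature has at least one function symbol (t, arity 3) and at least one constant (m).
Iterating t gives infinitely many distinct ground terms: m, t(m, m, m), t(t(m, m, m), t(m, m, m), t(m, m, m)), ...
So the Herbrand universe is infinite.

infinite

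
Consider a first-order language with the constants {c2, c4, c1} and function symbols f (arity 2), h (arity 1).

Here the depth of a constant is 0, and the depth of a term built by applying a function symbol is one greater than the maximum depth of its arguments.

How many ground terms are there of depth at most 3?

59295

Write N_k for the number of ground terms of depth ≤ k. A term of depth ≤ k is either a constant or a function symbol applied to arguments of depth ≤ k−1, so N_k = 3 + N_{k-1}^2 + N_{k-1}.
N_0 = 3
N_1 = 3 + 3^2 + 3 = 15
N_2 = 3 + 15^2 + 15 = 243
N_3 = 3 + 243^2 + 243 = 59295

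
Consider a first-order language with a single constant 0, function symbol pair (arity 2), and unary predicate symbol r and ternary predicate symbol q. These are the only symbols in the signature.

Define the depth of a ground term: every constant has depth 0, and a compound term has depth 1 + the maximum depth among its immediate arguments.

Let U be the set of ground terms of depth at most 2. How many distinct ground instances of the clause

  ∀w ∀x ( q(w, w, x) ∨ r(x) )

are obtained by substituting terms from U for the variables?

Ground terms of depth ≤ 2:
  Count level by level. With function symbols pair/2, the terms of depth ≤ k are the 1 constant together with each function applied to depth-≤(k−1) tuples, so N_k = 1 + N_{k-1}^2.
  N_0 = 1
  N_1 = 1 + 1^2 = 2
  N_2 = 1 + 2^2 = 5
So there are 5 ground terms available for substitution.
There are 2 variables to instantiate (w, x), each occurring in at least one literal, so different choices give different ground instances.
Number of ground instances = 5^2 = 25.

25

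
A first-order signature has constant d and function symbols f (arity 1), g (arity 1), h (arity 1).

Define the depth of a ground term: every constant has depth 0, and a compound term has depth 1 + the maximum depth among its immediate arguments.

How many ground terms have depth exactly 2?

If N_k denotes the number of depth-≤k ground terms, the 1 constant gives N_0 = 1, and each function symbol of arity r contributes N_{k-1}^r new terms at level k: N_k = 1 + N_{k-1} + N_{k-1} + N_{k-1}.
N_0 = 1
N_1 = 1 + 1 + 1 + 1 = 4
N_2 = 1 + 4 + 4 + 4 = 13
Terms of depth exactly 2: N_2 − N_1 = 13 − 4 = 9.

9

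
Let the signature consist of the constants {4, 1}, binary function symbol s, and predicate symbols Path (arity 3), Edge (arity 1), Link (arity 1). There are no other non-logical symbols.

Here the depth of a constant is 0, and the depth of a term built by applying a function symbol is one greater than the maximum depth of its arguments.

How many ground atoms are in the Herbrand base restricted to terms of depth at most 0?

First count ground terms of depth ≤ 0.
Let N_k = |{terms of depth ≤ k}|. Then N_0 = 2 and N_k = 2 + N_{k-1}^2 for k ≥ 1 (one summand per function symbol, arity giving the exponent).
N_0 = 2
Explicitly: 4, 1.
So |H| = 2.
Ground atoms are formed by filling each argument slot of a predicate with a term from H, so an r-ary predicate gives |H|^r atoms:
  Path: 2^3 = 8;  Edge: 2;  Link: 2
Total ground atoms: 8 + 2 + 2 = 12.

12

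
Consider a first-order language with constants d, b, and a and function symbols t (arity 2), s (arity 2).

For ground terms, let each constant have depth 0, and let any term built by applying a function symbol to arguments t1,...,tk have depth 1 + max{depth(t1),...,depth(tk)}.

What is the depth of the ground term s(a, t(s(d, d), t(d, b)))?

3

depth(s(d, d)) = 1 + max(0, 0) = 1
depth(t(d, b)) = 1 + max(0, 0) = 1
depth(t(s(d, d), t(d, b))) = 1 + max(1, 1) = 2
depth(s(a, t(s(d, d), t(d, b)))) = 1 + max(0, 2) = 3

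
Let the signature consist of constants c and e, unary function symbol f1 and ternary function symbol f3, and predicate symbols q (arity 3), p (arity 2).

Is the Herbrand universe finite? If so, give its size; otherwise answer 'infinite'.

The signature has at least one function symbol (f1, arity 1) and at least one constant (c).
Iterating f1 gives infinitely many distinct ground terms: c, f1(c), f1(f1(c)), ...
So the Herbrand universe is infinite.

infinite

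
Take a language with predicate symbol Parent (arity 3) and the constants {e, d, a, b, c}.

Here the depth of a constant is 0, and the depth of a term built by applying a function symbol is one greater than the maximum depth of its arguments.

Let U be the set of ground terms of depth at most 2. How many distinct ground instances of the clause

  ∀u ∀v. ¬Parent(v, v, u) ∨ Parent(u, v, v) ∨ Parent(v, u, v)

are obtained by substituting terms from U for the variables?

25

Ground terms of depth ≤ 2:
  With no function symbols every ground term is a constant, so there are exactly 5 ground terms at every depth bound.
  N_0 = 5
  N_1 = 5
  N_2 = 5
  Explicitly: e, d, a, b, c.
So there are 5 ground terms available for substitution.
Each of u, v ranges independently over the available ground terms, and distinct assignments produce distinct instances.
Number of ground instances = 5^2 = 25.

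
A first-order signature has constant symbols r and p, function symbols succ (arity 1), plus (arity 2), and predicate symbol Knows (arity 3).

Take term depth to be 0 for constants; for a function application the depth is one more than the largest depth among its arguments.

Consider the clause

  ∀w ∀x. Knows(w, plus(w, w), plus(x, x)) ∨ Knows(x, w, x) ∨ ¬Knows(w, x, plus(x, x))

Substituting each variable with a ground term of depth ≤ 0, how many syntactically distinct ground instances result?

4

Ground terms of depth ≤ 0:
  Write N_k for the number of ground terms of depth ≤ k. A term of depth ≤ k is either a constant or a function symbol applied to arguments of depth ≤ k−1, so N_k = 2 + N_{k-1} + N_{k-1}^2.
  N_0 = 2
So there are 2 ground terms available for substitution.
The body mentions every one of the 2 quantified variables; since ground terms form a free algebra, no two substitutions collapse to the same formula.
Number of ground instances = 2^2 = 4.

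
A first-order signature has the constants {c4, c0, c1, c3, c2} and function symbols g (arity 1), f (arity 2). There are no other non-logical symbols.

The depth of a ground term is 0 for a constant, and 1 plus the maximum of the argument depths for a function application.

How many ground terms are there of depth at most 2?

If N_k denotes the number of depth-≤k ground terms, the 5 constants give N_0 = 5, and each function symbol of arity r contributes N_{k-1}^r new terms at level k: N_k = 5 + N_{k-1} + N_{k-1}^2.
N_0 = 5
N_1 = 5 + 5 + 5^2 = 35
N_2 = 5 + 35 + 35^2 = 1265

1265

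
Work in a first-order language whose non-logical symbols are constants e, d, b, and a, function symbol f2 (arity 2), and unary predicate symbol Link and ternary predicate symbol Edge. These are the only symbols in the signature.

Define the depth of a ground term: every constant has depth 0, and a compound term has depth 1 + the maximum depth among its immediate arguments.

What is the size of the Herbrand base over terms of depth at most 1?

First count ground terms of depth ≤ 1.
Count level by level. With function symbols f2/2, the terms of depth ≤ k are the 4 constants together with each function applied to depth-≤(k−1) tuples, so N_k = 4 + N_{k-1}^2.
N_0 = 4
N_1 = 4 + 4^2 = 20
So |H| = 20.
Ground atoms are formed by filling each argument slot of a predicate with a term from H, so an r-ary predicate gives |H|^r atoms:
  Link: 20;  Edge: 20^3 = 8000
Total ground atoms: 20 + 8000 = 8020.

8020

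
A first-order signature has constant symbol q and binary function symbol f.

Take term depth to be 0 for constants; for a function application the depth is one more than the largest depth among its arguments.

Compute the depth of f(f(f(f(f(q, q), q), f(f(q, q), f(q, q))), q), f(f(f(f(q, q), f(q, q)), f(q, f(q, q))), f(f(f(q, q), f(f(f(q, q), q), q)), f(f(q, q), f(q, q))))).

7

depth(f(q, q)) = 1 + max(0, 0) = 1
depth(f(f(q, q), q)) = 1 + max(1, 0) = 2
depth(f(f(q, q), f(q, q))) = 1 + max(1, 1) = 2
depth(f(f(f(q, q), q), f(f(q, q), f(q, q)))) = 1 + max(2, 2) = 3
depth(f(f(f(f(q, q), q), f(f(q, q), f(q, q))), q)) = 1 + max(3, 0) = 4
depth(f(q, f(q, q))) = 1 + max(0, 1) = 2
depth(f(f(f(q, q), f(q, q)), f(q, f(q, q)))) = 1 + max(2, 2) = 3
depth(f(f(f(q, q), q), q)) = 1 + max(2, 0) = 3
depth(f(f(q, q), f(f(f(q, q), q), q))) = 1 + max(1, 3) = 4
depth(f(f(f(q, q), f(f(f(q, q), q), q)), f(f(q, q), f(q, q)))) = 1 + max(4, 2) = 5
depth(f(f(f(f(q, q), f(q, q)), f(q, f(q, q))), f(f(f(q, q), f(f(f(q, q), q), q)), f(f(q, q), f(q, q))))) = 1 + max(3, 5) = 6
depth(f(f(f(f(f(q, q), q), f(f(q, q), f(q, q))), q), f(f(f(f(q, q), f(q, q)), f(q, f(q, q))), f(f(f(q, q), f(f(f(q, q), q), q)), f(f(q, q), f(q, q)))))) = 1 + max(4, 6) = 7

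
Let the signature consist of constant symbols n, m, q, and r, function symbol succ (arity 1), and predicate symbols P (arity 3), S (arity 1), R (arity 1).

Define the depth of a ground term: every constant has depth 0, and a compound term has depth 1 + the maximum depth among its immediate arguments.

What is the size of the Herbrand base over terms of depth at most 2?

1752

First count ground terms of depth ≤ 2.
Count level by level. With function symbols succ/1, the terms of depth ≤ k are the 4 constants together with each function applied to depth-≤(k−1) tuples, so N_k = 4 + N_{k-1}.
N_0 = 4
N_1 = 4 + 4 = 8
N_2 = 4 + 8 = 12
Explicitly: n, m, q, r, succ(n), succ(m), succ(q), succ(r), succ(succ(n)), succ(succ(m)), succ(succ(q)), succ(succ(r)).
So |H| = 12.
Ground atoms are formed by filling each argument slot of a predicate with a term from H, so an r-ary predicate gives |H|^r atoms:
  P: 12^3 = 1728;  S: 12;  R: 12
Total ground atoms: 1728 + 12 + 12 = 1752.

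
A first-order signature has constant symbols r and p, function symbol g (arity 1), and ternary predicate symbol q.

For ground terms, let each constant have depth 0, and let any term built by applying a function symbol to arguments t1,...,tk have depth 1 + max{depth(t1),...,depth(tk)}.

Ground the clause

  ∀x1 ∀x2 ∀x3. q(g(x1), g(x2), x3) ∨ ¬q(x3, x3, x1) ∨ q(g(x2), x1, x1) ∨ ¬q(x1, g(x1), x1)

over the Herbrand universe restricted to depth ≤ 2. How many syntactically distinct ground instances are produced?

Ground terms of depth ≤ 2:
  Let N_k = |{terms of depth ≤ k}|. Then N_0 = 2 and N_k = 2 + N_{k-1} for k ≥ 1 (one summand per function symbol, arity giving the exponent).
  N_0 = 2
  N_1 = 2 + 2 = 4
  N_2 = 2 + 4 = 6
  Explicitly: r, p, g(r), g(p), g(g(r)), g(g(p)).
So there are 6 ground terms available for substitution.
There are 3 variables to instantiate (x1, x2, x3), each occurring in at least one literal, so different choices give different ground instances.
Number of ground instances = 6^3 = 216.

216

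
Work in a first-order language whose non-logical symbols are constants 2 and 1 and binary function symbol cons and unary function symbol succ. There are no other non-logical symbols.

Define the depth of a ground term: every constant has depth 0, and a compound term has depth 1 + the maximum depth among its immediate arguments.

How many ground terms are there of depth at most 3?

5552

Count level by level. With function symbols cons/2, succ/1, the terms of depth ≤ k are the 2 constants together with each function applied to depth-≤(k−1) tuples, so N_k = 2 + N_{k-1}^2 + N_{k-1}.
N_0 = 2
N_1 = 2 + 2^2 + 2 = 8
N_2 = 2 + 8^2 + 8 = 74
N_3 = 2 + 74^2 + 74 = 5552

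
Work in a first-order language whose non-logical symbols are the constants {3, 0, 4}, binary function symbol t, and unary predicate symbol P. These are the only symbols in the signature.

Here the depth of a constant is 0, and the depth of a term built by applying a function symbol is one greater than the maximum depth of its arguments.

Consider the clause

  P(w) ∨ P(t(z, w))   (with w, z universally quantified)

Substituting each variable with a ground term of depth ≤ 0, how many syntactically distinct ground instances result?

Ground terms of depth ≤ 0:
  Let N_k count ground terms of depth at most k. Each non-constant term of depth ≤ k is some function symbol applied to depth-≤(k−1) arguments, giving N_k = 3 + N_{k-1}^2.
  N_0 = 3
  Explicitly: 3, 0, 4.
So there are 3 ground terms available for substitution.
The clause has 2 distinct variables (w, z), each appearing in the body. In the free term algebra distinct substitutions yield syntactically distinct ground instances.
Number of ground instances = 3^2 = 9.

9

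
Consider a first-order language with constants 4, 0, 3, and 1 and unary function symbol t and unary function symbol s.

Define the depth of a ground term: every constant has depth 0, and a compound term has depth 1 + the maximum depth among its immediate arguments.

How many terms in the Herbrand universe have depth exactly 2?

Let N_k = |{terms of depth ≤ k}|. Then N_0 = 4 and N_k = 4 + N_{k-1} + N_{k-1} for k ≥ 1 (one summand per function symbol, arity giving the exponent).
N_0 = 4
N_1 = 4 + 4 + 4 = 12
N_2 = 4 + 12 + 12 = 28
Terms of depth exactly 2: N_2 − N_1 = 28 − 12 = 16.

16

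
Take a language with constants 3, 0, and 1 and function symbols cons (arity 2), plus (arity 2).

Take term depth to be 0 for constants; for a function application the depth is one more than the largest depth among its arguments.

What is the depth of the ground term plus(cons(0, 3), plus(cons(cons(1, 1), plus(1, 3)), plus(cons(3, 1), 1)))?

4

depth(cons(0, 3)) = 1 + max(0, 0) = 1
depth(cons(1, 1)) = 1 + max(0, 0) = 1
depth(plus(1, 3)) = 1 + max(0, 0) = 1
depth(cons(cons(1, 1), plus(1, 3))) = 1 + max(1, 1) = 2
depth(cons(3, 1)) = 1 + max(0, 0) = 1
depth(plus(cons(3, 1), 1)) = 1 + max(1, 0) = 2
depth(plus(cons(cons(1, 1), plus(1, 3)), plus(cons(3, 1), 1))) = 1 + max(2, 2) = 3
depth(plus(cons(0, 3), plus(cons(cons(1, 1), plus(1, 3)), plus(cons(3, 1), 1)))) = 1 + max(1, 3) = 4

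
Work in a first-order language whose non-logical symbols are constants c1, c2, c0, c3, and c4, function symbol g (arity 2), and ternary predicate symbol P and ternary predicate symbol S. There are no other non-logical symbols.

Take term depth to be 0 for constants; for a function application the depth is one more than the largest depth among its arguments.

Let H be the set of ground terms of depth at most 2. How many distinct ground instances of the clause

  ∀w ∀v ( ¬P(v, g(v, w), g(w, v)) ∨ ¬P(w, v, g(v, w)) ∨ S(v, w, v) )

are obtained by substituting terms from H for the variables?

819025

Ground terms of depth ≤ 2:
  Count level by level. With function symbols g/2, the terms of depth ≤ k are the 5 constants together with each function applied to depth-≤(k−1) tuples, so N_k = 5 + N_{k-1}^2.
  N_0 = 5
  N_1 = 5 + 5^2 = 30
  N_2 = 5 + 30^2 = 905
So there are 905 ground terms available for substitution.
The clause has 2 distinct variables (w, v), each appearing in the body. In the free term algebra distinct substitutions yield syntactically distinct ground instances.
Number of ground instances = 905^2 = 819025.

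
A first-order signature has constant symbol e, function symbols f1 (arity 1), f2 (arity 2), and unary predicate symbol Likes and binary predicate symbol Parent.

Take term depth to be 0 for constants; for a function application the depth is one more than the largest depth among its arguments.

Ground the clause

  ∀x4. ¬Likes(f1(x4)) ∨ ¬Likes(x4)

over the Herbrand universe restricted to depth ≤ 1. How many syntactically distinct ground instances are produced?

Ground terms of depth ≤ 1:
  Write N_k for the number of ground terms of depth ≤ k. A term of depth ≤ k is either a constant or a function symbol applied to arguments of depth ≤ k−1, so N_k = 1 + N_{k-1} + N_{k-1}^2.
  N_0 = 1
  N_1 = 1 + 1 + 1^2 = 3
  Explicitly: e, f1(e), f2(e, e).
So there are 3 ground terms available for substitution.
There is 1 variable to instantiate (x4),  occurring in at least one literal, so different choices give different ground instances.
Number of ground instances = 3.

3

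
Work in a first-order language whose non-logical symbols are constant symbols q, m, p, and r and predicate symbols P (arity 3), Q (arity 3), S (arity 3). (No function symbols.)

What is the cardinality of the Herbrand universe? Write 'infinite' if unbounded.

4

There are no function symbols, so every ground term is one of the 4 constants.
The Herbrand universe is {q, m, p, r}, which is finite with 4 elements.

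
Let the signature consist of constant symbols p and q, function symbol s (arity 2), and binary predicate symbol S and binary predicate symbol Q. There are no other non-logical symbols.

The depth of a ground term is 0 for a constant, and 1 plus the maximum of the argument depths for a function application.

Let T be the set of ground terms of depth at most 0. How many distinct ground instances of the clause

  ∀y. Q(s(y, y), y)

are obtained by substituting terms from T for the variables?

2

Ground terms of depth ≤ 0:
  If N_k denotes the number of depth-≤k ground terms, the 2 constants give N_0 = 2, and each function symbol of arity r contributes N_{k-1}^r new terms at level k: N_k = 2 + N_{k-1}^2.
  N_0 = 2
  Explicitly: p, q.
So there are 2 ground terms available for substitution.
The body mentions the single quantified variable y; since ground terms form a free algebra, no two substitutions collapse to the same formula.
Number of ground instances = 2.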